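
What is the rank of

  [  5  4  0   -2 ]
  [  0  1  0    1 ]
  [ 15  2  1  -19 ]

R1 ← 1/5·R1
  [  1  4/5  0  -2/5 ]
  [  0    1  0     1 ]
  [ 15    2  1   -19 ]
R3 ← R3 − 15·R1
  [ 1  4/5  0  -2/5 ]
  [ 0    1  0     1 ]
  [ 0  -10  1   -13 ]
R3 ← R3 + 10·R2
  [ 1  4/5  0  -2/5 ]
  [ 0    1  0     1 ]
  [ 0    0  1    -3 ]
R1 ← R1 − 4/5·R2
  [ 1  0  0  -6/5 ]
  [ 0  1  0     1 ]
  [ 0  0  1    -3 ]
The reduced form has 3 nonzero rows.

rank = 3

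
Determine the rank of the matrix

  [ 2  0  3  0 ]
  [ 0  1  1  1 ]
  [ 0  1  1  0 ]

R1 -> 1/2·R1
  [ 1  0  3/2  0 ]
  [ 0  1    1  1 ]
  [ 0  1    1  0 ]
R3 -> R3 − R2
  [ 1  0  3/2   0 ]
  [ 0  1    1   1 ]
  [ 0  0    0  -1 ]
R3 -> -1·R3
  [ 1  0  3/2  0 ]
  [ 0  1    1  1 ]
  [ 0  0    0  1 ]
R2 -> R2 − R3
  [ 1  0  3/2  0 ]
  [ 0  1    1  0 ]
  [ 0  0    0  1 ]
The reduced form has 3 nonzero rows.

rank = 3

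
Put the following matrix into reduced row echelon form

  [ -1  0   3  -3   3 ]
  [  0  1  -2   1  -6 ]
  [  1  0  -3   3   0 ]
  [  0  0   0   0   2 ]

Multiply ρ1 by -1.
  [ 1  0  -3  3  -3 ]
  [ 0  1  -2  1  -6 ]
  [ 1  0  -3  3   0 ]
  [ 0  0   0  0   2 ]
Subtract ρ1 from ρ3.
  [ 1  0  -3  3  -3 ]
  [ 0  1  -2  1  -6 ]
  [ 0  0   0  0   3 ]
  [ 0  0   0  0   2 ]
Multiply ρ3 by 1/3.
  [ 1  0  -3  3  -3 ]
  [ 0  1  -2  1  -6 ]
  [ 0  0   0  0   1 ]
  [ 0  0   0  0   2 ]
Subtract 2 times ρ3 from ρ4.
  [ 1  0  -3  3  -3 ]
  [ 0  1  -2  1  -6 ]
  [ 0  0   0  0   1 ]
  [ 0  0   0  0   0 ]
Add 6 times ρ3 to ρ2.
  [ 1  0  -3  3  -3 ]
  [ 0  1  -2  1   0 ]
  [ 0  0   0  0   1 ]
  [ 0  0   0  0   0 ]
Add 3 times ρ3 to ρ1.
  [ 1  0  -3  3  0 ]
  [ 0  1  -2  1  0 ]
  [ 0  0   0  0  1 ]
  [ 0  0   0  0  0 ]

[[1, 0, -3, 3, 0], [0, 1, -2, 1, 0], [0, 0, 0, 0, 1], [0, 0, 0, 0, 0]]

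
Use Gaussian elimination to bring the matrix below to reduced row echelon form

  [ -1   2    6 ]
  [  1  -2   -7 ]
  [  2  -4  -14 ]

[[1, -2, 0], [0, 0, 1], [0, 0, 0]]

ρ1 → -1·ρ1
  [ 1  -2   -6 ]
  [ 1  -2   -7 ]
  [ 2  -4  -14 ]
ρ2 → ρ2 − ρ1
  [ 1  -2   -6 ]
  [ 0   0   -1 ]
  [ 2  -4  -14 ]
ρ3 → ρ3 − 2·ρ1
  [ 1  -2  -6 ]
  [ 0   0  -1 ]
  [ 0   0  -2 ]
ρ2 → -1·ρ2
  [ 1  -2  -6 ]
  [ 0   0   1 ]
  [ 0   0  -2 ]
ρ3 → ρ3 + 2·ρ2
  [ 1  -2  -6 ]
  [ 0   0   1 ]
  [ 0   0   0 ]
ρ1 → ρ1 + 6·ρ2
  [ 1  -2  0 ]
  [ 0   0  1 ]
  [ 0   0  0 ]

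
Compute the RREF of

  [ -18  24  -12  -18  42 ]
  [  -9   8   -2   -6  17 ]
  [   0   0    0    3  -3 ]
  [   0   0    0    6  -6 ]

r1 ← -1/18·r1
  [  1  -4/3  2/3   1  -7/3 ]
  [ -9     8   -2  -6    17 ]
  [  0     0    0   3    -3 ]
  [  0     0    0   6    -6 ]
r2 ← r2 + 9·r1
  [ 1  -4/3  2/3  1  -7/3 ]
  [ 0    -4    4  3    -4 ]
  [ 0     0    0  3    -3 ]
  [ 0     0    0  6    -6 ]
r2 ← -1/4·r2
  [ 1  -4/3  2/3     1  -7/3 ]
  [ 0     1   -1  -3/4     1 ]
  [ 0     0    0     3    -3 ]
  [ 0     0    0     6    -6 ]
r3 ← 1/3·r3
  [ 1  -4/3  2/3     1  -7/3 ]
  [ 0     1   -1  -3/4     1 ]
  [ 0     0    0     1    -1 ]
  [ 0     0    0     6    -6 ]
r4 ← r4 − 6·r3
  [ 1  -4/3  2/3     1  -7/3 ]
  [ 0     1   -1  -3/4     1 ]
  [ 0     0    0     1    -1 ]
  [ 0     0    0     0     0 ]
r2 ← r2 + 3/4·r3
  [ 1  -4/3  2/3  1  -7/3 ]
  [ 0     1   -1  0   1/4 ]
  [ 0     0    0  1    -1 ]
  [ 0     0    0  0     0 ]
r1 ← r1 − r3
  [ 1  -4/3  2/3  0  -4/3 ]
  [ 0     1   -1  0   1/4 ]
  [ 0     0    0  1    -1 ]
  [ 0     0    0  0     0 ]
r1 ← r1 + 4/3·r2
  [ 1  0  -2/3  0   -1 ]
  [ 0  1    -1  0  1/4 ]
  [ 0  0     0  1   -1 ]
  [ 0  0     0  0    0 ]

[[1, 0, -2/3, 0, -1], [0, 1, -1, 0, 1/4], [0, 0, 0, 1, -1], [0, 0, 0, 0, 0]]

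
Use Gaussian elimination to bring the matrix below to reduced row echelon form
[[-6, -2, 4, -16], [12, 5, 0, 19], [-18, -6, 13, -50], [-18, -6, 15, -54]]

R1 → -1/6·R1
  [   1  1/3  -2/3  8/3 ]
  [  12    5     0   19 ]
  [ -18   -6    13  -50 ]
  [ -18   -6    15  -54 ]
R2 → R2 − 12·R1
  [   1  1/3  -2/3  8/3 ]
  [   0    1     8  -13 ]
  [ -18   -6    13  -50 ]
  [ -18   -6    15  -54 ]
R3 → R3 + 18·R1
  [   1  1/3  -2/3  8/3 ]
  [   0    1     8  -13 ]
  [   0    0     1   -2 ]
  [ -18   -6    15  -54 ]
R4 → R4 + 18·R1
  [ 1  1/3  -2/3  8/3 ]
  [ 0    1     8  -13 ]
  [ 0    0     1   -2 ]
  [ 0    0     3   -6 ]
R4 → R4 − 3·R3
  [ 1  1/3  -2/3  8/3 ]
  [ 0    1     8  -13 ]
  [ 0    0     1   -2 ]
  [ 0    0     0    0 ]
R2 → R2 − 8·R3
  [ 1  1/3  -2/3  8/3 ]
  [ 0    1     0    3 ]
  [ 0    0     1   -2 ]
  [ 0    0     0    0 ]
R1 → R1 + 2/3·R3
  [ 1  1/3  0  4/3 ]
  [ 0    1  0    3 ]
  [ 0    0  1   -2 ]
  [ 0    0  0    0 ]
R1 → R1 − 1/3·R2
  [ 1  0  0  1/3 ]
  [ 0  1  0    3 ]
  [ 0  0  1   -2 ]
  [ 0  0  0    0 ]

[[1, 0, 0, 1/3], [0, 1, 0, 3], [0, 0, 1, -2], [0, 0, 0, 0]]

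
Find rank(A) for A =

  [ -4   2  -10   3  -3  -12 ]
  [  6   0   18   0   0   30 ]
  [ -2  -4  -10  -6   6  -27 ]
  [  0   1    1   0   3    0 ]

ρ1 → -1/4·ρ1
  [  1  -1/2  5/2  -3/4  3/4    3 ]
  [  6     0   18     0    0   30 ]
  [ -2    -4  -10    -6    6  -27 ]
  [  0     1    1     0    3    0 ]
ρ2 → ρ2 − 6·ρ1
  [  1  -1/2  5/2  -3/4   3/4    3 ]
  [  0     3    3   9/2  -9/2   12 ]
  [ -2    -4  -10    -6     6  -27 ]
  [  0     1    1     0     3    0 ]
ρ3 → ρ3 + 2·ρ1
  [ 1  -1/2  5/2   -3/4   3/4    3 ]
  [ 0     3    3    9/2  -9/2   12 ]
  [ 0    -5   -5  -15/2  15/2  -21 ]
  [ 0     1    1      0     3    0 ]
ρ2 → 1/3·ρ2
  [ 1  -1/2  5/2   -3/4   3/4    3 ]
  [ 0     1    1    3/2  -3/2    4 ]
  [ 0    -5   -5  -15/2  15/2  -21 ]
  [ 0     1    1      0     3    0 ]
ρ3 → ρ3 + 5·ρ2
  [ 1  -1/2  5/2  -3/4   3/4   3 ]
  [ 0     1    1   3/2  -3/2   4 ]
  [ 0     0    0     0     0  -1 ]
  [ 0     1    1     0     3   0 ]
ρ4 → ρ4 − ρ2
  [ 1  -1/2  5/2  -3/4   3/4   3 ]
  [ 0     1    1   3/2  -3/2   4 ]
  [ 0     0    0     0     0  -1 ]
  [ 0     0    0  -3/2   9/2  -4 ]
ρ3 ↔ ρ4
  [ 1  -1/2  5/2  -3/4   3/4   3 ]
  [ 0     1    1   3/2  -3/2   4 ]
  [ 0     0    0  -3/2   9/2  -4 ]
  [ 0     0    0     0     0  -1 ]
ρ3 → -2/3·ρ3
  [ 1  -1/2  5/2  -3/4   3/4    3 ]
  [ 0     1    1   3/2  -3/2    4 ]
  [ 0     0    0     1    -3  8/3 ]
  [ 0     0    0     0     0   -1 ]
ρ4 → -1·ρ4
  [ 1  -1/2  5/2  -3/4   3/4    3 ]
  [ 0     1    1   3/2  -3/2    4 ]
  [ 0     0    0     1    -3  8/3 ]
  [ 0     0    0     0     0    1 ]
ρ3 → ρ3 − 8/3·ρ4
  [ 1  -1/2  5/2  -3/4   3/4  3 ]
  [ 0     1    1   3/2  -3/2  4 ]
  [ 0     0    0     1    -3  0 ]
  [ 0     0    0     0     0  1 ]
ρ2 → ρ2 − 4·ρ4
  [ 1  -1/2  5/2  -3/4   3/4  3 ]
  [ 0     1    1   3/2  -3/2  0 ]
  [ 0     0    0     1    -3  0 ]
  [ 0     0    0     0     0  1 ]
ρ1 → ρ1 − 3·ρ4
  [ 1  -1/2  5/2  -3/4   3/4  0 ]
  [ 0     1    1   3/2  -3/2  0 ]
  [ 0     0    0     1    -3  0 ]
  [ 0     0    0     0     0  1 ]
ρ2 → ρ2 − 3/2·ρ3
  [ 1  -1/2  5/2  -3/4  3/4  0 ]
  [ 0     1    1     0    3  0 ]
  [ 0     0    0     1   -3  0 ]
  [ 0     0    0     0    0  1 ]
ρ1 → ρ1 + 3/4·ρ3
  [ 1  -1/2  5/2  0  -3/2  0 ]
  [ 0     1    1  0     3  0 ]
  [ 0     0    0  1    -3  0 ]
  [ 0     0    0  0     0  1 ]
ρ1 → ρ1 + 1/2·ρ2
  [ 1  0  3  0   0  0 ]
  [ 0  1  1  0   3  0 ]
  [ 0  0  0  1  -3  0 ]
  [ 0  0  0  0   0  1 ]
The reduced form has 4 nonzero rows.

rank = 4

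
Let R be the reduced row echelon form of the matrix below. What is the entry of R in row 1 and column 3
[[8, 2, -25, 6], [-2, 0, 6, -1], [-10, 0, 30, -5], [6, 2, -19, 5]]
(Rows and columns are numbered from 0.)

Multiply R1 by 1/8.
  [   1  1/4  -25/8  3/4 ]
  [  -2    0      6   -1 ]
  [ -10    0     30   -5 ]
  [   6    2    -19    5 ]
Add 2 times R1 to R2.
  [   1  1/4  -25/8  3/4 ]
  [   0  1/2   -1/4  1/2 ]
  [ -10    0     30   -5 ]
  [   6    2    -19    5 ]
Add 10 times R1 to R3.
  [ 1  1/4  -25/8  3/4 ]
  [ 0  1/2   -1/4  1/2 ]
  [ 0  5/2   -5/4  5/2 ]
  [ 6    2    -19    5 ]
Subtract 6 times R1 from R4.
  [ 1  1/4  -25/8  3/4 ]
  [ 0  1/2   -1/4  1/2 ]
  [ 0  5/2   -5/4  5/2 ]
  [ 0  1/2   -1/4  1/2 ]
Multiply R2 by 2.
  [ 1  1/4  -25/8  3/4 ]
  [ 0    1   -1/2    1 ]
  [ 0  5/2   -5/4  5/2 ]
  [ 0  1/2   -1/4  1/2 ]
Subtract 5/2 times R2 from R3.
  [ 1  1/4  -25/8  3/4 ]
  [ 0    1   -1/2    1 ]
  [ 0    0      0    0 ]
  [ 0  1/2   -1/4  1/2 ]
Subtract 1/2 times R2 from R4.
  [ 1  1/4  -25/8  3/4 ]
  [ 0    1   -1/2    1 ]
  [ 0    0      0    0 ]
  [ 0    0      0    0 ]
Subtract 1/4 times R2 from R1.
  [ 1  0    -3  1/2 ]
  [ 0  1  -1/2    1 ]
  [ 0  0     0    0 ]
  [ 0  0     0    0 ]

1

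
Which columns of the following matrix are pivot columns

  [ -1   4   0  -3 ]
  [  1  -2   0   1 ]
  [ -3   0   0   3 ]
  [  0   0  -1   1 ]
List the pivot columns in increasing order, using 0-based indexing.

0, 1, 2

R1 ← -1·R1
  [  1  -4   0  3 ]
  [  1  -2   0  1 ]
  [ -3   0   0  3 ]
  [  0   0  -1  1 ]
R2 ← R2 − R1
  [  1  -4   0   3 ]
  [  0   2   0  -2 ]
  [ -3   0   0   3 ]
  [  0   0  -1   1 ]
R3 ← R3 + 3·R1
  [ 1   -4   0   3 ]
  [ 0    2   0  -2 ]
  [ 0  -12   0  12 ]
  [ 0    0  -1   1 ]
R2 ← 1/2·R2
  [ 1   -4   0   3 ]
  [ 0    1   0  -1 ]
  [ 0  -12   0  12 ]
  [ 0    0  -1   1 ]
R3 ← R3 + 12·R2
  [ 1  -4   0   3 ]
  [ 0   1   0  -1 ]
  [ 0   0   0   0 ]
  [ 0   0  -1   1 ]
R3 ↔ R4
  [ 1  -4   0   3 ]
  [ 0   1   0  -1 ]
  [ 0   0  -1   1 ]
  [ 0   0   0   0 ]
R3 ← -1·R3
  [ 1  -4  0   3 ]
  [ 0   1  0  -1 ]
  [ 0   0  1  -1 ]
  [ 0   0  0   0 ]
R1 ← R1 + 4·R2
  [ 1  0  0  -1 ]
  [ 0  1  0  -1 ]
  [ 0  0  1  -1 ]
  [ 0  0  0   0 ]
Pivot columns are the columns containing a leading 1.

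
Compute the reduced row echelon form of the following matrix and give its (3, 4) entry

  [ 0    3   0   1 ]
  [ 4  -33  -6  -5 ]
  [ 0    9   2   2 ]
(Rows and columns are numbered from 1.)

R1 <-> R2
  [ 4  -33  -6  -5 ]
  [ 0    3   0   1 ]
  [ 0    9   2   2 ]
R1 → 1/4·R1
  [ 1  -33/4  -3/2  -5/4 ]
  [ 0      3     0     1 ]
  [ 0      9     2     2 ]
R2 → 1/3·R2
  [ 1  -33/4  -3/2  -5/4 ]
  [ 0      1     0   1/3 ]
  [ 0      9     2     2 ]
R3 → R3 − 9·R2
  [ 1  -33/4  -3/2  -5/4 ]
  [ 0      1     0   1/3 ]
  [ 0      0     2    -1 ]
R3 → 1/2·R3
  [ 1  -33/4  -3/2  -5/4 ]
  [ 0      1     0   1/3 ]
  [ 0      0     1  -1/2 ]
R1 → R1 + 3/2·R3
  [ 1  -33/4  0    -2 ]
  [ 0      1  0   1/3 ]
  [ 0      0  1  -1/2 ]
R1 → R1 + 33/4·R2
  [ 1  0  0   3/4 ]
  [ 0  1  0   1/3 ]
  [ 0  0  1  -1/2 ]

-1/2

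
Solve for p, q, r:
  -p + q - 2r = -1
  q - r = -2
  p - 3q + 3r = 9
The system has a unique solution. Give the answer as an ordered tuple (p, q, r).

Form the augmented matrix and row-reduce:
  [ -1   1  -2  |  -1 ]
  [  0   1  -1  |  -2 ]
  [  1  -3   3  |   9 ]
ρ1 := -1·ρ1
  [ 1  -1   2  |   1 ]
  [ 0   1  -1  |  -2 ]
  [ 1  -3   3  |   9 ]
ρ3 := ρ3 − ρ1
  [ 1  -1   2  |   1 ]
  [ 0   1  -1  |  -2 ]
  [ 0  -2   1  |   8 ]
ρ3 := ρ3 + 2·ρ2
  [ 1  -1   2  |   1 ]
  [ 0   1  -1  |  -2 ]
  [ 0   0  -1  |   4 ]
ρ3 := -1·ρ3
  [ 1  -1   2  |   1 ]
  [ 0   1  -1  |  -2 ]
  [ 0   0   1  |  -4 ]
ρ2 := ρ2 + ρ3
  [ 1  -1  2  |   1 ]
  [ 0   1  0  |  -6 ]
  [ 0   0  1  |  -4 ]
ρ1 := ρ1 − 2·ρ3
  [ 1  -1  0  |   9 ]
  [ 0   1  0  |  -6 ]
  [ 0   0  1  |  -4 ]
ρ1 := ρ1 + ρ2
  [ 1  0  0  |   3 ]
  [ 0  1  0  |  -6 ]
  [ 0  0  1  |  -4 ]
Reading off the last column: p = 3, q = -6, r = -4.

(3, -6, -4)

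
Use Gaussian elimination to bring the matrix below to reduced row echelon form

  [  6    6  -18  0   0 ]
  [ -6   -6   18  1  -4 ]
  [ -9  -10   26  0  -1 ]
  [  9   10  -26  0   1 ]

R1 -> 1/6·R1
  [  1    1   -3  0   0 ]
  [ -6   -6   18  1  -4 ]
  [ -9  -10   26  0  -1 ]
  [  9   10  -26  0   1 ]
R2 -> R2 + 6·R1
  [  1    1   -3  0   0 ]
  [  0    0    0  1  -4 ]
  [ -9  -10   26  0  -1 ]
  [  9   10  -26  0   1 ]
R3 -> R3 + 9·R1
  [ 1   1   -3  0   0 ]
  [ 0   0    0  1  -4 ]
  [ 0  -1   -1  0  -1 ]
  [ 9  10  -26  0   1 ]
R4 -> R4 − 9·R1
  [ 1   1  -3  0   0 ]
  [ 0   0   0  1  -4 ]
  [ 0  -1  -1  0  -1 ]
  [ 0   1   1  0   1 ]
R2 <=> R3
  [ 1   1  -3  0   0 ]
  [ 0  -1  -1  0  -1 ]
  [ 0   0   0  1  -4 ]
  [ 0   1   1  0   1 ]
R2 -> -1·R2
  [ 1  1  -3  0   0 ]
  [ 0  1   1  0   1 ]
  [ 0  0   0  1  -4 ]
  [ 0  1   1  0   1 ]
R4 -> R4 − R2
  [ 1  1  -3  0   0 ]
  [ 0  1   1  0   1 ]
  [ 0  0   0  1  -4 ]
  [ 0  0   0  0   0 ]
R1 -> R1 − R2
  [ 1  0  -4  0  -1 ]
  [ 0  1   1  0   1 ]
  [ 0  0   0  1  -4 ]
  [ 0  0   0  0   0 ]

[[1, 0, -4, 0, -1], [0, 1, 1, 0, 1], [0, 0, 0, 1, -4], [0, 0, 0, 0, 0]]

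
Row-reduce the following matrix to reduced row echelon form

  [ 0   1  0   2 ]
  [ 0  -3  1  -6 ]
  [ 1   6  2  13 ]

[[1, 0, 0, 1], [0, 1, 0, 2], [0, 0, 1, 0]]

R1 ↔ R3
  [ 1   6  2  13 ]
  [ 0  -3  1  -6 ]
  [ 0   1  0   2 ]
R2 := -1/3·R2
  [ 1  6     2  13 ]
  [ 0  1  -1/3   2 ]
  [ 0  1     0   2 ]
R3 := R3 − R2
  [ 1  6     2  13 ]
  [ 0  1  -1/3   2 ]
  [ 0  0   1/3   0 ]
R3 := 3·R3
  [ 1  6     2  13 ]
  [ 0  1  -1/3   2 ]
  [ 0  0     1   0 ]
R2 := R2 + 1/3·R3
  [ 1  6  2  13 ]
  [ 0  1  0   2 ]
  [ 0  0  1   0 ]
R1 := R1 − 2·R3
  [ 1  6  0  13 ]
  [ 0  1  0   2 ]
  [ 0  0  1   0 ]
R1 := R1 − 6·R2
  [ 1  0  0  1 ]
  [ 0  1  0  2 ]
  [ 0  0  1  0 ]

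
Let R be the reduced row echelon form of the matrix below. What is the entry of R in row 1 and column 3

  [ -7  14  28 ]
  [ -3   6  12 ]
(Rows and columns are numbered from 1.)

R1 -> -1/7·R1
  [  1  -2  -4 ]
  [ -3   6  12 ]
R2 -> R2 + 3·R1
  [ 1  -2  -4 ]
  [ 0   0   0 ]

-4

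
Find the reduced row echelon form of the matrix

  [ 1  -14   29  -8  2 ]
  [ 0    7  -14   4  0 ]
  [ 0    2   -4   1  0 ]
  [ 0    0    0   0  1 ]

[[1, 0, 1, 0, 0], [0, 1, -2, 0, 0], [0, 0, 0, 1, 0], [0, 0, 0, 0, 1]]

R2 → 1/7·R2
  [ 1  -14  29   -8  2 ]
  [ 0    1  -2  4/7  0 ]
  [ 0    2  -4    1  0 ]
  [ 0    0   0    0  1 ]
R3 → R3 − 2·R2
  [ 1  -14  29    -8  2 ]
  [ 0    1  -2   4/7  0 ]
  [ 0    0   0  -1/7  0 ]
  [ 0    0   0     0  1 ]
R3 → -7·R3
  [ 1  -14  29   -8  2 ]
  [ 0    1  -2  4/7  0 ]
  [ 0    0   0    1  0 ]
  [ 0    0   0    0  1 ]
R1 → R1 − 2·R4
  [ 1  -14  29   -8  0 ]
  [ 0    1  -2  4/7  0 ]
  [ 0    0   0    1  0 ]
  [ 0    0   0    0  1 ]
R2 → R2 − 4/7·R3
  [ 1  -14  29  -8  0 ]
  [ 0    1  -2   0  0 ]
  [ 0    0   0   1  0 ]
  [ 0    0   0   0  1 ]
R1 → R1 + 8·R3
  [ 1  -14  29  0  0 ]
  [ 0    1  -2  0  0 ]
  [ 0    0   0  1  0 ]
  [ 0    0   0  0  1 ]
R1 → R1 + 14·R2
  [ 1  0   1  0  0 ]
  [ 0  1  -2  0  0 ]
  [ 0  0   0  1  0 ]
  [ 0  0   0  0  1 ]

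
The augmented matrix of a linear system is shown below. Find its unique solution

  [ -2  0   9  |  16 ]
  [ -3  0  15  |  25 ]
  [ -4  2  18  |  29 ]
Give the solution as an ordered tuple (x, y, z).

(-5, -3/2, 2/3)

R1 := -1/2·R1
R2 := R2 + 3·R1
R3 := R3 + 4·R1
R2 ↔ R3
R2 := 1/2·R2
R3 := 2/3·R3
R1 := R1 + 9/2·R3
Reading off the last column: x = -5, y = -3/2, z = 2/3.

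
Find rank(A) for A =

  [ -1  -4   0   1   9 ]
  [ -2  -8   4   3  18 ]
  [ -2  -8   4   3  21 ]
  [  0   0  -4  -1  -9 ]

r1 := -1·r1
r2 := r2 + 2·r1
r3 := r3 + 2·r1
r2 := 1/4·r2
r3 := r3 − 4·r2
r4 := r4 + 4·r2
r3 := 1/3·r3
r4 := r4 + 9·r3
r1 := r1 + 9·r3
The reduced form has 3 nonzero rows.

rank = 3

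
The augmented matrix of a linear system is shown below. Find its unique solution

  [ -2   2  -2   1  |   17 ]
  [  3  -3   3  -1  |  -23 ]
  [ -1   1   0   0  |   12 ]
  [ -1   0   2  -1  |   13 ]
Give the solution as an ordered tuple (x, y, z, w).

Multiply R1 by -1/2.
Subtract 3 times R1 from R2.
Add R1 to R3.
Add R1 to R4.
Swap R2 and R4.
Multiply R2 by -1.
Multiply R4 by 2.
Add 1/2 times R4 to R3.
Subtract 3/2 times R4 from R2.
Add 1/2 times R4 to R1.
Add 3 times R3 to R2.
Subtract R3 from R1.
Add R2 to R1.
Reading off the last column: x = -6, y = 6, z = 6, w = 5.

(-6, 6, 6, 5)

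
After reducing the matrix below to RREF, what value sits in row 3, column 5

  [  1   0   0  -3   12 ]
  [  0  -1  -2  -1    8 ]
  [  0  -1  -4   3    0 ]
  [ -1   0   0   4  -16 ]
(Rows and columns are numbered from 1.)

-4

r4 -> r4 + r1
  [ 1   0   0  -3  12 ]
  [ 0  -1  -2  -1   8 ]
  [ 0  -1  -4   3   0 ]
  [ 0   0   0   1  -4 ]
r2 -> -1·r2
  [ 1   0   0  -3  12 ]
  [ 0   1   2   1  -8 ]
  [ 0  -1  -4   3   0 ]
  [ 0   0   0   1  -4 ]
r3 -> r3 + r2
  [ 1  0   0  -3  12 ]
  [ 0  1   2   1  -8 ]
  [ 0  0  -2   4  -8 ]
  [ 0  0   0   1  -4 ]
r3 -> -1/2·r3
  [ 1  0  0  -3  12 ]
  [ 0  1  2   1  -8 ]
  [ 0  0  1  -2   4 ]
  [ 0  0  0   1  -4 ]
r3 -> r3 + 2·r4
  [ 1  0  0  -3  12 ]
  [ 0  1  2   1  -8 ]
  [ 0  0  1   0  -4 ]
  [ 0  0  0   1  -4 ]
r2 -> r2 − r4
  [ 1  0  0  -3  12 ]
  [ 0  1  2   0  -4 ]
  [ 0  0  1   0  -4 ]
  [ 0  0  0   1  -4 ]
r1 -> r1 + 3·r4
  [ 1  0  0  0   0 ]
  [ 0  1  2  0  -4 ]
  [ 0  0  1  0  -4 ]
  [ 0  0  0  1  -4 ]
r2 -> r2 − 2·r3
  [ 1  0  0  0   0 ]
  [ 0  1  0  0   4 ]
  [ 0  0  1  0  -4 ]
  [ 0  0  0  1  -4 ]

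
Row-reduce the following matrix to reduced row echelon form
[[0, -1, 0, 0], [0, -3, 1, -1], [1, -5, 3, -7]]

Swap r1 and r3.
  [ 1  -5  3  -7 ]
  [ 0  -3  1  -1 ]
  [ 0  -1  0   0 ]
Multiply r2 by -1/3.
  [ 1  -5     3   -7 ]
  [ 0   1  -1/3  1/3 ]
  [ 0  -1     0    0 ]
Add r2 to r3.
  [ 1  -5     3   -7 ]
  [ 0   1  -1/3  1/3 ]
  [ 0   0  -1/3  1/3 ]
Multiply r3 by -3.
  [ 1  -5     3   -7 ]
  [ 0   1  -1/3  1/3 ]
  [ 0   0     1   -1 ]
Add 1/3 times r3 to r2.
  [ 1  -5  3  -7 ]
  [ 0   1  0   0 ]
  [ 0   0  1  -1 ]
Subtract 3 times r3 from r1.
  [ 1  -5  0  -4 ]
  [ 0   1  0   0 ]
  [ 0   0  1  -1 ]
Add 5 times r2 to r1.
  [ 1  0  0  -4 ]
  [ 0  1  0   0 ]
  [ 0  0  1  -1 ]

[[1, 0, 0, -4], [0, 1, 0, 0], [0, 0, 1, -1]]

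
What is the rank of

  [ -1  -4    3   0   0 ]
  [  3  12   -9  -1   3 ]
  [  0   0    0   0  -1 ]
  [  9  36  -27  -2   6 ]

Multiply R1 by -1.
  [ 1   4   -3   0   0 ]
  [ 3  12   -9  -1   3 ]
  [ 0   0    0   0  -1 ]
  [ 9  36  -27  -2   6 ]
Subtract 3 times R1 from R2.
  [ 1   4   -3   0   0 ]
  [ 0   0    0  -1   3 ]
  [ 0   0    0   0  -1 ]
  [ 9  36  -27  -2   6 ]
Subtract 9 times R1 from R4.
  [ 1  4  -3   0   0 ]
  [ 0  0   0  -1   3 ]
  [ 0  0   0   0  -1 ]
  [ 0  0   0  -2   6 ]
Multiply R2 by -1.
  [ 1  4  -3   0   0 ]
  [ 0  0   0   1  -3 ]
  [ 0  0   0   0  -1 ]
  [ 0  0   0  -2   6 ]
Add 2 times R2 to R4.
  [ 1  4  -3  0   0 ]
  [ 0  0   0  1  -3 ]
  [ 0  0   0  0  -1 ]
  [ 0  0   0  0   0 ]
Multiply R3 by -1.
  [ 1  4  -3  0   0 ]
  [ 0  0   0  1  -3 ]
  [ 0  0   0  0   1 ]
  [ 0  0   0  0   0 ]
Add 3 times R3 to R2.
  [ 1  4  -3  0  0 ]
  [ 0  0   0  1  0 ]
  [ 0  0   0  0  1 ]
  [ 0  0   0  0  0 ]
The reduced form has 3 nonzero rows.

rank = 3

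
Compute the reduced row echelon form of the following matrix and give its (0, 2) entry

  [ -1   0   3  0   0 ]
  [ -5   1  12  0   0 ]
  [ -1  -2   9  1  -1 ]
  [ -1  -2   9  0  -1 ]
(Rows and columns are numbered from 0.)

R1 -> -1·R1
R2 -> R2 + 5·R1
R3 -> R3 + R1
R4 -> R4 + R1
R3 -> R3 + 2·R2
R4 -> R4 + 2·R2
R4 -> -1·R4
R3 -> R3 + R4

-3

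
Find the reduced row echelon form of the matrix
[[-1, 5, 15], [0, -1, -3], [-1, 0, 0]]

[[1, 0, 0], [0, 1, 3], [0, 0, 0]]

Multiply R1 by -1.
  [  1  -5  -15 ]
  [  0  -1   -3 ]
  [ -1   0    0 ]
Add R1 to R3.
  [ 1  -5  -15 ]
  [ 0  -1   -3 ]
  [ 0  -5  -15 ]
Multiply R2 by -1.
  [ 1  -5  -15 ]
  [ 0   1    3 ]
  [ 0  -5  -15 ]
Add 5 times R2 to R3.
  [ 1  -5  -15 ]
  [ 0   1    3 ]
  [ 0   0    0 ]
Add 5 times R2 to R1.
  [ 1  0  0 ]
  [ 0  1  3 ]
  [ 0  0  0 ]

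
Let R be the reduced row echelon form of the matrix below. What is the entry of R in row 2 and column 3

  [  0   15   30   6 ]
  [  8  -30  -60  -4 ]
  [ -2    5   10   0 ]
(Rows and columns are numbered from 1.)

2

R1 ↔ R2
R1 := 1/8·R1
R3 := R3 + 2·R1
R2 := 1/15·R2
R3 := R3 + 5/2·R2
R1 := R1 + 15/4·R2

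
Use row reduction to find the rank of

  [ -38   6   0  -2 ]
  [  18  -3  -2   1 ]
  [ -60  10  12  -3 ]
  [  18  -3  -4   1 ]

rank = 4

Multiply R1 by -1/38.
Subtract 18 times R1 from R2.
Add 60 times R1 to R3.
Subtract 18 times R1 from R4.
Multiply R2 by -19/3.
Subtract 10/19 times R2 from R3.
Add 3/19 times R2 to R4.
Multiply R3 by 3/16.
Add 2 times R3 to R4.
Multiply R4 by 8.
Subtract 1/16 times R4 from R3.
Add 1/3 times R4 to R2.
Subtract 1/19 times R4 from R1.
Subtract 38/3 times R3 from R2.
Add 3/19 times R2 to R1.
The reduced form has 4 nonzero rows.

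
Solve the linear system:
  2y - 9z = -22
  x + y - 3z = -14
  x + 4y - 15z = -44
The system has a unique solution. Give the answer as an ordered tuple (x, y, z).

Form the augmented matrix and row-reduce:
  [ 0  2   -9  |  -22 ]
  [ 1  1   -3  |  -14 ]
  [ 1  4  -15  |  -44 ]
R1 <-> R2
  [ 1  1   -3  |  -14 ]
  [ 0  2   -9  |  -22 ]
  [ 1  4  -15  |  -44 ]
R3 → R3 − R1
  [ 1  1   -3  |  -14 ]
  [ 0  2   -9  |  -22 ]
  [ 0  3  -12  |  -30 ]
R2 → 1/2·R2
  [ 1  1    -3  |  -14 ]
  [ 0  1  -9/2  |  -11 ]
  [ 0  3   -12  |  -30 ]
R3 → R3 − 3·R2
  [ 1  1    -3  |  -14 ]
  [ 0  1  -9/2  |  -11 ]
  [ 0  0   3/2  |    3 ]
R3 → 2/3·R3
  [ 1  1    -3  |  -14 ]
  [ 0  1  -9/2  |  -11 ]
  [ 0  0     1  |    2 ]
R2 → R2 + 9/2·R3
  [ 1  1  -3  |  -14 ]
  [ 0  1   0  |   -2 ]
  [ 0  0   1  |    2 ]
R1 → R1 + 3·R3
  [ 1  1  0  |  -8 ]
  [ 0  1  0  |  -2 ]
  [ 0  0  1  |   2 ]
R1 → R1 − R2
  [ 1  0  0  |  -6 ]
  [ 0  1  0  |  -2 ]
  [ 0  0  1  |   2 ]
Reading off the last column: x = -6, y = -2, z = 2.

(-6, -2, 2)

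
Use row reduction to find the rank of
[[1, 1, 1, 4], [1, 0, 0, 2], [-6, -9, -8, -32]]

rank = 3

R2 -> R2 − R1
R3 -> R3 + 6·R1
R2 -> -1·R2
R3 -> R3 + 3·R2
R2 -> R2 − R3
R1 -> R1 − R3
R1 -> R1 − R2
The reduced form has 3 nonzero rows.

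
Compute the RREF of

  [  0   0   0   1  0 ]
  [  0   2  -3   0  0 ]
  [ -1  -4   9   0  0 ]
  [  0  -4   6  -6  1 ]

[[1, 0, -3, 0, 0], [0, 1, -3/2, 0, 0], [0, 0, 0, 1, 0], [0, 0, 0, 0, 1]]

R1 ↔ R3
  [ -1  -4   9   0  0 ]
  [  0   2  -3   0  0 ]
  [  0   0   0   1  0 ]
  [  0  -4   6  -6  1 ]
R1 ← -1·R1
  [ 1   4  -9   0  0 ]
  [ 0   2  -3   0  0 ]
  [ 0   0   0   1  0 ]
  [ 0  -4   6  -6  1 ]
R2 ← 1/2·R2
  [ 1   4    -9   0  0 ]
  [ 0   1  -3/2   0  0 ]
  [ 0   0     0   1  0 ]
  [ 0  -4     6  -6  1 ]
R4 ← R4 + 4·R2
  [ 1  4    -9   0  0 ]
  [ 0  1  -3/2   0  0 ]
  [ 0  0     0   1  0 ]
  [ 0  0     0  -6  1 ]
R4 ← R4 + 6·R3
  [ 1  4    -9  0  0 ]
  [ 0  1  -3/2  0  0 ]
  [ 0  0     0  1  0 ]
  [ 0  0     0  0  1 ]
R1 ← R1 − 4·R2
  [ 1  0    -3  0  0 ]
  [ 0  1  -3/2  0  0 ]
  [ 0  0     0  1  0 ]
  [ 0  0     0  0  1 ]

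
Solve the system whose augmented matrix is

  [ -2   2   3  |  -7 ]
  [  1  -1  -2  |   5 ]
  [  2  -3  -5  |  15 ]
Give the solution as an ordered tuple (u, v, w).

(-3, -2, -3)

ρ1 -> -1/2·ρ1
ρ2 -> ρ2 − ρ1
ρ3 -> ρ3 − 2·ρ1
ρ2 <-> ρ3
ρ2 -> -1·ρ2
ρ3 -> -2·ρ3
ρ2 -> ρ2 − 2·ρ3
ρ1 -> ρ1 + 3/2·ρ3
ρ1 -> ρ1 + ρ2
Reading off the last column: u = -3, v = -2, w = -3.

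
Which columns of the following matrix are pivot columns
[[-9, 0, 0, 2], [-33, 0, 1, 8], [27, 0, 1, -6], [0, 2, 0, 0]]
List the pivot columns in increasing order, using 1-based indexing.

ρ1 := -1/9·ρ1
  [   1  0  0  -2/9 ]
  [ -33  0  1     8 ]
  [  27  0  1    -6 ]
  [   0  2  0     0 ]
ρ2 := ρ2 + 33·ρ1
  [  1  0  0  -2/9 ]
  [  0  0  1   2/3 ]
  [ 27  0  1    -6 ]
  [  0  2  0     0 ]
ρ3 := ρ3 − 27·ρ1
  [ 1  0  0  -2/9 ]
  [ 0  0  1   2/3 ]
  [ 0  0  1     0 ]
  [ 0  2  0     0 ]
ρ2 ↔ ρ4
  [ 1  0  0  -2/9 ]
  [ 0  2  0     0 ]
  [ 0  0  1     0 ]
  [ 0  0  1   2/3 ]
ρ2 := 1/2·ρ2
  [ 1  0  0  -2/9 ]
  [ 0  1  0     0 ]
  [ 0  0  1     0 ]
  [ 0  0  1   2/3 ]
ρ4 := ρ4 − ρ3
  [ 1  0  0  -2/9 ]
  [ 0  1  0     0 ]
  [ 0  0  1     0 ]
  [ 0  0  0   2/3 ]
ρ4 := 3/2·ρ4
  [ 1  0  0  -2/9 ]
  [ 0  1  0     0 ]
  [ 0  0  1     0 ]
  [ 0  0  0     1 ]
ρ1 := ρ1 + 2/9·ρ4
  [ 1  0  0  0 ]
  [ 0  1  0  0 ]
  [ 0  0  1  0 ]
  [ 0  0  0  1 ]
Pivot columns are the columns containing a leading 1.

1, 2, 3, 4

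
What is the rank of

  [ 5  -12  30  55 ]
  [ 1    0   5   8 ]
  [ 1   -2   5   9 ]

r1 → 1/5·r1
  [ 1  -12/5  6  11 ]
  [ 1      0  5   8 ]
  [ 1     -2  5   9 ]
r2 → r2 − r1
  [ 1  -12/5   6  11 ]
  [ 0   12/5  -1  -3 ]
  [ 1     -2   5   9 ]
r3 → r3 − r1
  [ 1  -12/5   6  11 ]
  [ 0   12/5  -1  -3 ]
  [ 0    2/5  -1  -2 ]
r2 → 5/12·r2
  [ 1  -12/5      6    11 ]
  [ 0      1  -5/12  -5/4 ]
  [ 0    2/5     -1    -2 ]
r3 → r3 − 2/5·r2
  [ 1  -12/5      6    11 ]
  [ 0      1  -5/12  -5/4 ]
  [ 0      0   -5/6  -3/2 ]
r3 → -6/5·r3
  [ 1  -12/5      6    11 ]
  [ 0      1  -5/12  -5/4 ]
  [ 0      0      1   9/5 ]
r2 → r2 + 5/12·r3
  [ 1  -12/5  6    11 ]
  [ 0      1  0  -1/2 ]
  [ 0      0  1   9/5 ]
r1 → r1 − 6·r3
  [ 1  -12/5  0   1/5 ]
  [ 0      1  0  -1/2 ]
  [ 0      0  1   9/5 ]
r1 → r1 + 12/5·r2
  [ 1  0  0    -1 ]
  [ 0  1  0  -1/2 ]
  [ 0  0  1   9/5 ]
The reduced form has 3 nonzero rows.

rank = 3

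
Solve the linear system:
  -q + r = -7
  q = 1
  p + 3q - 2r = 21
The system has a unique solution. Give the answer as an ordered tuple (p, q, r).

(6, 1, -6)

Form the augmented matrix and row-reduce:
  [ 0  -1   1  |  -7 ]
  [ 0   1   0  |   1 ]
  [ 1   3  -2  |  21 ]
Swap ρ1 and ρ3.
  [ 1   3  -2  |  21 ]
  [ 0   1   0  |   1 ]
  [ 0  -1   1  |  -7 ]
Add ρ2 to ρ3.
  [ 1  3  -2  |  21 ]
  [ 0  1   0  |   1 ]
  [ 0  0   1  |  -6 ]
Add 2 times ρ3 to ρ1.
  [ 1  3  0  |   9 ]
  [ 0  1  0  |   1 ]
  [ 0  0  1  |  -6 ]
Subtract 3 times ρ2 from ρ1.
  [ 1  0  0  |   6 ]
  [ 0  1  0  |   1 ]
  [ 0  0  1  |  -6 ]
Reading off the last column: p = 6, q = 1, r = -6.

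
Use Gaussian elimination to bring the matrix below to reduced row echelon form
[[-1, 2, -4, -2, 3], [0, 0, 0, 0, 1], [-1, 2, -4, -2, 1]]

[[1, -2, 4, 2, 0], [0, 0, 0, 0, 1], [0, 0, 0, 0, 0]]

Multiply ρ1 by -1.
Add ρ1 to ρ3.
Add 2 times ρ2 to ρ3.
Add 3 times ρ2 to ρ1.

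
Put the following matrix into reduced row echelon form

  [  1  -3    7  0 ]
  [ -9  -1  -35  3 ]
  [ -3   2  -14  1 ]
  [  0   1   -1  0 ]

[[1, 0, 4, 0], [0, 1, -1, 0], [0, 0, 0, 1], [0, 0, 0, 0]]

r2 := r2 + 9·r1
  [  1   -3    7  0 ]
  [  0  -28   28  3 ]
  [ -3    2  -14  1 ]
  [  0    1   -1  0 ]
r3 := r3 + 3·r1
  [ 1   -3   7  0 ]
  [ 0  -28  28  3 ]
  [ 0   -7   7  1 ]
  [ 0    1  -1  0 ]
r2 := -1/28·r2
  [ 1  -3   7      0 ]
  [ 0   1  -1  -3/28 ]
  [ 0  -7   7      1 ]
  [ 0   1  -1      0 ]
r3 := r3 + 7·r2
  [ 1  -3   7      0 ]
  [ 0   1  -1  -3/28 ]
  [ 0   0   0    1/4 ]
  [ 0   1  -1      0 ]
r4 := r4 − r2
  [ 1  -3   7      0 ]
  [ 0   1  -1  -3/28 ]
  [ 0   0   0    1/4 ]
  [ 0   0   0   3/28 ]
r3 := 4·r3
  [ 1  -3   7      0 ]
  [ 0   1  -1  -3/28 ]
  [ 0   0   0      1 ]
  [ 0   0   0   3/28 ]
r4 := r4 − 3/28·r3
  [ 1  -3   7      0 ]
  [ 0   1  -1  -3/28 ]
  [ 0   0   0      1 ]
  [ 0   0   0      0 ]
r2 := r2 + 3/28·r3
  [ 1  -3   7  0 ]
  [ 0   1  -1  0 ]
  [ 0   0   0  1 ]
  [ 0   0   0  0 ]
r1 := r1 + 3·r2
  [ 1  0   4  0 ]
  [ 0  1  -1  0 ]
  [ 0  0   0  1 ]
  [ 0  0   0  0 ]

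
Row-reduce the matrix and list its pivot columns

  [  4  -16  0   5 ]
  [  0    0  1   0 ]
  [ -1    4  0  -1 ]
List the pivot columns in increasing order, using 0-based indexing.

R1 := 1/4·R1
  [  1  -4  0  5/4 ]
  [  0   0  1    0 ]
  [ -1   4  0   -1 ]
R3 := R3 + R1
  [ 1  -4  0  5/4 ]
  [ 0   0  1    0 ]
  [ 0   0  0  1/4 ]
R3 := 4·R3
  [ 1  -4  0  5/4 ]
  [ 0   0  1    0 ]
  [ 0   0  0    1 ]
R1 := R1 − 5/4·R3
  [ 1  -4  0  0 ]
  [ 0   0  1  0 ]
  [ 0   0  0  1 ]
Pivot columns are the columns containing a leading 1.

0, 2, 3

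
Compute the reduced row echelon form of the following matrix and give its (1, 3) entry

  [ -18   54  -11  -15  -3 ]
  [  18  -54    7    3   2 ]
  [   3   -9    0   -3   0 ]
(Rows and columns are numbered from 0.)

R1 -> -1/18·R1
  [  1   -3  11/18  5/6  1/6 ]
  [ 18  -54      7    3    2 ]
  [  3   -9      0   -3    0 ]
R2 -> R2 − 18·R1
  [ 1  -3  11/18  5/6  1/6 ]
  [ 0   0     -4  -12   -1 ]
  [ 3  -9      0   -3    0 ]
R3 -> R3 − 3·R1
  [ 1  -3  11/18    5/6   1/6 ]
  [ 0   0     -4    -12    -1 ]
  [ 0   0  -11/6  -11/2  -1/2 ]
R2 -> -1/4·R2
  [ 1  -3  11/18    5/6   1/6 ]
  [ 0   0      1      3   1/4 ]
  [ 0   0  -11/6  -11/2  -1/2 ]
R3 -> R3 + 11/6·R2
  [ 1  -3  11/18  5/6    1/6 ]
  [ 0   0      1    3    1/4 ]
  [ 0   0      0    0  -1/24 ]
R3 -> -24·R3
  [ 1  -3  11/18  5/6  1/6 ]
  [ 0   0      1    3  1/4 ]
  [ 0   0      0    0    1 ]
R2 -> R2 − 1/4·R3
  [ 1  -3  11/18  5/6  1/6 ]
  [ 0   0      1    3    0 ]
  [ 0   0      0    0    1 ]
R1 -> R1 − 1/6·R3
  [ 1  -3  11/18  5/6  0 ]
  [ 0   0      1    3  0 ]
  [ 0   0      0    0  1 ]
R1 -> R1 − 11/18·R2
  [ 1  -3  0  -1  0 ]
  [ 0   0  1   3  0 ]
  [ 0   0  0   0  1 ]

3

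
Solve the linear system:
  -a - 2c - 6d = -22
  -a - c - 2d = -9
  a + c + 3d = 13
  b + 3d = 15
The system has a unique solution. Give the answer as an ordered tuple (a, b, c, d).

Form the augmented matrix and row-reduce:
  [ -1  0  -2  -6  |  -22 ]
  [ -1  0  -1  -2  |   -9 ]
  [  1  0   1   3  |   13 ]
  [  0  1   0   3  |   15 ]
r1 → -1·r1
  [  1  0   2   6  |  22 ]
  [ -1  0  -1  -2  |  -9 ]
  [  1  0   1   3  |  13 ]
  [  0  1   0   3  |  15 ]
r2 → r2 + r1
  [ 1  0  2  6  |  22 ]
  [ 0  0  1  4  |  13 ]
  [ 1  0  1  3  |  13 ]
  [ 0  1  0  3  |  15 ]
r3 → r3 − r1
  [ 1  0   2   6  |  22 ]
  [ 0  0   1   4  |  13 ]
  [ 0  0  -1  -3  |  -9 ]
  [ 0  1   0   3  |  15 ]
r2 <-> r4
  [ 1  0   2   6  |  22 ]
  [ 0  1   0   3  |  15 ]
  [ 0  0  -1  -3  |  -9 ]
  [ 0  0   1   4  |  13 ]
r3 → -1·r3
  [ 1  0  2  6  |  22 ]
  [ 0  1  0  3  |  15 ]
  [ 0  0  1  3  |   9 ]
  [ 0  0  1  4  |  13 ]
r4 → r4 − r3
  [ 1  0  2  6  |  22 ]
  [ 0  1  0  3  |  15 ]
  [ 0  0  1  3  |   9 ]
  [ 0  0  0  1  |   4 ]
r3 → r3 − 3·r4
  [ 1  0  2  6  |  22 ]
  [ 0  1  0  3  |  15 ]
  [ 0  0  1  0  |  -3 ]
  [ 0  0  0  1  |   4 ]
r2 → r2 − 3·r4
  [ 1  0  2  6  |  22 ]
  [ 0  1  0  0  |   3 ]
  [ 0  0  1  0  |  -3 ]
  [ 0  0  0  1  |   4 ]
r1 → r1 − 6·r4
  [ 1  0  2  0  |  -2 ]
  [ 0  1  0  0  |   3 ]
  [ 0  0  1  0  |  -3 ]
  [ 0  0  0  1  |   4 ]
r1 → r1 − 2·r3
  [ 1  0  0  0  |   4 ]
  [ 0  1  0  0  |   3 ]
  [ 0  0  1  0  |  -3 ]
  [ 0  0  0  1  |   4 ]
Reading off the last column: a = 4, b = 3, c = -3, d = 4.

(4, 3, -3, 4)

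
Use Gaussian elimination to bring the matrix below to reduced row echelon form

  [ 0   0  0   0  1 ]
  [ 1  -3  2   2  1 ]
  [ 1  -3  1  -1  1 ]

[[1, -3, 0, -4, 0], [0, 0, 1, 3, 0], [0, 0, 0, 0, 1]]

R1 <=> R2
  [ 1  -3  2   2  1 ]
  [ 0   0  0   0  1 ]
  [ 1  -3  1  -1  1 ]
R3 ← R3 − R1
  [ 1  -3   2   2  1 ]
  [ 0   0   0   0  1 ]
  [ 0   0  -1  -3  0 ]
R2 <=> R3
  [ 1  -3   2   2  1 ]
  [ 0   0  -1  -3  0 ]
  [ 0   0   0   0  1 ]
R2 ← -1·R2
  [ 1  -3  2  2  1 ]
  [ 0   0  1  3  0 ]
  [ 0   0  0  0  1 ]
R1 ← R1 − R3
  [ 1  -3  2  2  0 ]
  [ 0   0  1  3  0 ]
  [ 0   0  0  0  1 ]
R1 ← R1 − 2·R2
  [ 1  -3  0  -4  0 ]
  [ 0   0  1   3  0 ]
  [ 0   0  0   0  1 ]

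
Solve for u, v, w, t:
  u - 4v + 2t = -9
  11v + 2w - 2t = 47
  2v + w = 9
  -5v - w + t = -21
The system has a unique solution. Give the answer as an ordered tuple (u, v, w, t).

(5, 5, -1, 3)

Form the augmented matrix and row-reduce:
  [ 1  -4   0   2  |   -9 ]
  [ 0  11   2  -2  |   47 ]
  [ 0   2   1   0  |    9 ]
  [ 0  -5  -1   1  |  -21 ]
Multiply R2 by 1/11.
  [ 1  -4     0      2  |     -9 ]
  [ 0   1  2/11  -2/11  |  47/11 ]
  [ 0   2     1      0  |      9 ]
  [ 0  -5    -1      1  |    -21 ]
Subtract 2 times R2 from R3.
  [ 1  -4     0      2  |     -9 ]
  [ 0   1  2/11  -2/11  |  47/11 ]
  [ 0   0  7/11   4/11  |   5/11 ]
  [ 0  -5    -1      1  |    -21 ]
Add 5 times R2 to R4.
  [ 1  -4      0      2  |     -9 ]
  [ 0   1   2/11  -2/11  |  47/11 ]
  [ 0   0   7/11   4/11  |   5/11 ]
  [ 0   0  -1/11   1/11  |   4/11 ]
Multiply R3 by 11/7.
  [ 1  -4      0      2  |     -9 ]
  [ 0   1   2/11  -2/11  |  47/11 ]
  [ 0   0      1    4/7  |    5/7 ]
  [ 0   0  -1/11   1/11  |   4/11 ]
Add 1/11 times R3 to R4.
  [ 1  -4     0      2  |     -9 ]
  [ 0   1  2/11  -2/11  |  47/11 ]
  [ 0   0     1    4/7  |    5/7 ]
  [ 0   0     0    1/7  |    3/7 ]
Multiply R4 by 7.
  [ 1  -4     0      2  |     -9 ]
  [ 0   1  2/11  -2/11  |  47/11 ]
  [ 0   0     1    4/7  |    5/7 ]
  [ 0   0     0      1  |      3 ]
Subtract 4/7 times R4 from R3.
  [ 1  -4     0      2  |     -9 ]
  [ 0   1  2/11  -2/11  |  47/11 ]
  [ 0   0     1      0  |     -1 ]
  [ 0   0     0      1  |      3 ]
Add 2/11 times R4 to R2.
  [ 1  -4     0  2  |     -9 ]
  [ 0   1  2/11  0  |  53/11 ]
  [ 0   0     1  0  |     -1 ]
  [ 0   0     0  1  |      3 ]
Subtract 2 times R4 from R1.
  [ 1  -4     0  0  |    -15 ]
  [ 0   1  2/11  0  |  53/11 ]
  [ 0   0     1  0  |     -1 ]
  [ 0   0     0  1  |      3 ]
Subtract 2/11 times R3 from R2.
  [ 1  -4  0  0  |  -15 ]
  [ 0   1  0  0  |    5 ]
  [ 0   0  1  0  |   -1 ]
  [ 0   0  0  1  |    3 ]
Add 4 times R2 to R1.
  [ 1  0  0  0  |   5 ]
  [ 0  1  0  0  |   5 ]
  [ 0  0  1  0  |  -1 ]
  [ 0  0  0  1  |   3 ]
Reading off the last column: u = 5, v = 5, w = -1, t = 3.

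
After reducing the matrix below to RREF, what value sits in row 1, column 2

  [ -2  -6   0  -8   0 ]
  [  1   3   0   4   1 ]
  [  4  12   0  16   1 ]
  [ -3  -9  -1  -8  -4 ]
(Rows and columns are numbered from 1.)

3

R1 ← -1/2·R1
  [  1   3   0   4   0 ]
  [  1   3   0   4   1 ]
  [  4  12   0  16   1 ]
  [ -3  -9  -1  -8  -4 ]
R2 ← R2 − R1
  [  1   3   0   4   0 ]
  [  0   0   0   0   1 ]
  [  4  12   0  16   1 ]
  [ -3  -9  -1  -8  -4 ]
R3 ← R3 − 4·R1
  [  1   3   0   4   0 ]
  [  0   0   0   0   1 ]
  [  0   0   0   0   1 ]
  [ -3  -9  -1  -8  -4 ]
R4 ← R4 + 3·R1
  [ 1  3   0  4   0 ]
  [ 0  0   0  0   1 ]
  [ 0  0   0  0   1 ]
  [ 0  0  -1  4  -4 ]
R2 <-> R4
  [ 1  3   0  4   0 ]
  [ 0  0  -1  4  -4 ]
  [ 0  0   0  0   1 ]
  [ 0  0   0  0   1 ]
R2 ← -1·R2
  [ 1  3  0   4  0 ]
  [ 0  0  1  -4  4 ]
  [ 0  0  0   0  1 ]
  [ 0  0  0   0  1 ]
R4 ← R4 − R3
  [ 1  3  0   4  0 ]
  [ 0  0  1  -4  4 ]
  [ 0  0  0   0  1 ]
  [ 0  0  0   0  0 ]
R2 ← R2 − 4·R3
  [ 1  3  0   4  0 ]
  [ 0  0  1  -4  0 ]
  [ 0  0  0   0  1 ]
  [ 0  0  0   0  0 ]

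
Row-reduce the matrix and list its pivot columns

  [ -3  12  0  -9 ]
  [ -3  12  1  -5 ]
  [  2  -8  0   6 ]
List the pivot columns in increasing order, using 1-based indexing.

ρ1 → -1/3·ρ1
  [  1  -4  0   3 ]
  [ -3  12  1  -5 ]
  [  2  -8  0   6 ]
ρ2 → ρ2 + 3·ρ1
  [ 1  -4  0  3 ]
  [ 0   0  1  4 ]
  [ 2  -8  0  6 ]
ρ3 → ρ3 − 2·ρ1
  [ 1  -4  0  3 ]
  [ 0   0  1  4 ]
  [ 0   0  0  0 ]
Pivot columns are the columns containing a leading 1.

1, 3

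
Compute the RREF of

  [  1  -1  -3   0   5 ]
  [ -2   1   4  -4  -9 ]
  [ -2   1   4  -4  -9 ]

Add 2 times R1 to R2.
  [  1  -1  -3   0   5 ]
  [  0  -1  -2  -4   1 ]
  [ -2   1   4  -4  -9 ]
Add 2 times R1 to R3.
  [ 1  -1  -3   0  5 ]
  [ 0  -1  -2  -4  1 ]
  [ 0  -1  -2  -4  1 ]
Multiply R2 by -1.
  [ 1  -1  -3   0   5 ]
  [ 0   1   2   4  -1 ]
  [ 0  -1  -2  -4   1 ]
Add R2 to R3.
  [ 1  -1  -3  0   5 ]
  [ 0   1   2  4  -1 ]
  [ 0   0   0  0   0 ]
Add R2 to R1.
  [ 1  0  -1  4   4 ]
  [ 0  1   2  4  -1 ]
  [ 0  0   0  0   0 ]

[[1, 0, -1, 4, 4], [0, 1, 2, 4, -1], [0, 0, 0, 0, 0]]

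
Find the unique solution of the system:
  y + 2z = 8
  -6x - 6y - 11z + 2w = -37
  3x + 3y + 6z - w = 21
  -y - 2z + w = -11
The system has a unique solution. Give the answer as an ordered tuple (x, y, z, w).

Form the augmented matrix and row-reduce:
  [  0   1    2   0  |    8 ]
  [ -6  -6  -11   2  |  -37 ]
  [  3   3    6  -1  |   21 ]
  [  0  -1   -2   1  |  -11 ]
R1 ↔ R2
  [ -6  -6  -11   2  |  -37 ]
  [  0   1    2   0  |    8 ]
  [  3   3    6  -1  |   21 ]
  [  0  -1   -2   1  |  -11 ]
R1 ← -1/6·R1
  [ 1   1  11/6  -1/3  |  37/6 ]
  [ 0   1     2     0  |     8 ]
  [ 3   3     6    -1  |    21 ]
  [ 0  -1    -2     1  |   -11 ]
R3 ← R3 − 3·R1
  [ 1   1  11/6  -1/3  |  37/6 ]
  [ 0   1     2     0  |     8 ]
  [ 0   0   1/2     0  |   5/2 ]
  [ 0  -1    -2     1  |   -11 ]
R4 ← R4 + R2
  [ 1  1  11/6  -1/3  |  37/6 ]
  [ 0  1     2     0  |     8 ]
  [ 0  0   1/2     0  |   5/2 ]
  [ 0  0     0     1  |    -3 ]
R3 ← 2·R3
  [ 1  1  11/6  -1/3  |  37/6 ]
  [ 0  1     2     0  |     8 ]
  [ 0  0     1     0  |     5 ]
  [ 0  0     0     1  |    -3 ]
R1 ← R1 + 1/3·R4
  [ 1  1  11/6  0  |  31/6 ]
  [ 0  1     2  0  |     8 ]
  [ 0  0     1  0  |     5 ]
  [ 0  0     0  1  |    -3 ]
R2 ← R2 − 2·R3
  [ 1  1  11/6  0  |  31/6 ]
  [ 0  1     0  0  |    -2 ]
  [ 0  0     1  0  |     5 ]
  [ 0  0     0  1  |    -3 ]
R1 ← R1 − 11/6·R3
  [ 1  1  0  0  |  -4 ]
  [ 0  1  0  0  |  -2 ]
  [ 0  0  1  0  |   5 ]
  [ 0  0  0  1  |  -3 ]
R1 ← R1 − R2
  [ 1  0  0  0  |  -2 ]
  [ 0  1  0  0  |  -2 ]
  [ 0  0  1  0  |   5 ]
  [ 0  0  0  1  |  -3 ]
Reading off the last column: x = -2, y = -2, z = 5, w = -3.

(-2, -2, 5, -3)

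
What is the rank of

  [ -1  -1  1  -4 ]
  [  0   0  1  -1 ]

R1 -> -1·R1
  [ 1  1  -1   4 ]
  [ 0  0   1  -1 ]
R1 -> R1 + R2
  [ 1  1  0   3 ]
  [ 0  0  1  -1 ]
The reduced form has 2 nonzero rows.

rank = 2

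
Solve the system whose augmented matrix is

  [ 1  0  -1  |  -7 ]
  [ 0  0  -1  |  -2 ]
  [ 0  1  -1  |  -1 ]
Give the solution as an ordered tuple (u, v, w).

R2 <-> R3
  [ 1  0  -1  |  -7 ]
  [ 0  1  -1  |  -1 ]
  [ 0  0  -1  |  -2 ]
R3 ← -1·R3
  [ 1  0  -1  |  -7 ]
  [ 0  1  -1  |  -1 ]
  [ 0  0   1  |   2 ]
R2 ← R2 + R3
  [ 1  0  -1  |  -7 ]
  [ 0  1   0  |   1 ]
  [ 0  0   1  |   2 ]
R1 ← R1 + R3
  [ 1  0  0  |  -5 ]
  [ 0  1  0  |   1 ]
  [ 0  0  1  |   2 ]
Reading off the last column: u = -5, v = 1, w = 2.

(-5, 1, 2)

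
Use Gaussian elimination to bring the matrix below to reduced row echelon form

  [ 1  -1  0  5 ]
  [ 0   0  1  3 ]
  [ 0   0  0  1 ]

Subtract 3 times R3 from R2.
  [ 1  -1  0  5 ]
  [ 0   0  1  0 ]
  [ 0   0  0  1 ]
Subtract 5 times R3 from R1.
  [ 1  -1  0  0 ]
  [ 0   0  1  0 ]
  [ 0   0  0  1 ]

[[1, -1, 0, 0], [0, 0, 1, 0], [0, 0, 0, 1]]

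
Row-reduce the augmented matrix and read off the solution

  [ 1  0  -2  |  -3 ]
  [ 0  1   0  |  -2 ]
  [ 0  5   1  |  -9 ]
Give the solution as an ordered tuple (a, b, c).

Subtract 5 times R2 from R3.
Add 2 times R3 to R1.
Reading off the last column: a = -1, b = -2, c = 1.

(-1, -2, 1)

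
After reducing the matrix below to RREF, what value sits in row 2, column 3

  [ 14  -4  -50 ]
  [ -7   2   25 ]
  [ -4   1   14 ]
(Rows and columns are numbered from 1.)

R1 ← 1/14·R1
R2 ← R2 + 7·R1
R3 ← R3 + 4·R1
R2 ↔ R3
R2 ← -7·R2
R1 ← R1 + 2/7·R2

2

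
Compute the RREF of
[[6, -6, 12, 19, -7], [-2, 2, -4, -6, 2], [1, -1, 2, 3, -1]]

[[1, -1, 2, 0, 2], [0, 0, 0, 1, -1], [0, 0, 0, 0, 0]]

R1 ← 1/6·R1
  [  1  -1   2  19/6  -7/6 ]
  [ -2   2  -4    -6     2 ]
  [  1  -1   2     3    -1 ]
R2 ← R2 + 2·R1
  [ 1  -1  2  19/6  -7/6 ]
  [ 0   0  0   1/3  -1/3 ]
  [ 1  -1  2     3    -1 ]
R3 ← R3 − R1
  [ 1  -1  2  19/6  -7/6 ]
  [ 0   0  0   1/3  -1/3 ]
  [ 0   0  0  -1/6   1/6 ]
R2 ← 3·R2
  [ 1  -1  2  19/6  -7/6 ]
  [ 0   0  0     1    -1 ]
  [ 0   0  0  -1/6   1/6 ]
R3 ← R3 + 1/6·R2
  [ 1  -1  2  19/6  -7/6 ]
  [ 0   0  0     1    -1 ]
  [ 0   0  0     0     0 ]
R1 ← R1 − 19/6·R2
  [ 1  -1  2  0   2 ]
  [ 0   0  0  1  -1 ]
  [ 0   0  0  0   0 ]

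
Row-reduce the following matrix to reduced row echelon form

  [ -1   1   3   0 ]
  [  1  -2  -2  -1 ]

[[1, 0, -4, 1], [0, 1, -1, 1]]

R1 ← -1·R1
  [ 1  -1  -3   0 ]
  [ 1  -2  -2  -1 ]
R2 ← R2 − R1
  [ 1  -1  -3   0 ]
  [ 0  -1   1  -1 ]
R2 ← -1·R2
  [ 1  -1  -3  0 ]
  [ 0   1  -1  1 ]
R1 ← R1 + R2
  [ 1  0  -4  1 ]
  [ 0  1  -1  1 ]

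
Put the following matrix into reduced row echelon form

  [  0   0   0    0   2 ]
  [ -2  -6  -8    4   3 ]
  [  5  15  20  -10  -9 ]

[[1, 3, 4, -2, 0], [0, 0, 0, 0, 1], [0, 0, 0, 0, 0]]

ρ1 ↔ ρ2
ρ1 := -1/2·ρ1
ρ3 := ρ3 − 5·ρ1
ρ2 := 1/2·ρ2
ρ3 := ρ3 + 3/2·ρ2
ρ1 := ρ1 + 3/2·ρ2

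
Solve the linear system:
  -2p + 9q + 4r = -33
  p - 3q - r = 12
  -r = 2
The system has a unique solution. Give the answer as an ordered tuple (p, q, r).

(5, -5/3, -2)

Form the augmented matrix and row-reduce:
  [ -2   9   4  |  -33 ]
  [  1  -3  -1  |   12 ]
  [  0   0  -1  |    2 ]
Multiply ρ1 by -1/2.
Subtract ρ1 from ρ2.
Multiply ρ2 by 2/3.
Multiply ρ3 by -1.
Subtract 2/3 times ρ3 from ρ2.
Add 2 times ρ3 to ρ1.
Add 9/2 times ρ2 to ρ1.
Reading off the last column: p = 5, q = -5/3, r = -2.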